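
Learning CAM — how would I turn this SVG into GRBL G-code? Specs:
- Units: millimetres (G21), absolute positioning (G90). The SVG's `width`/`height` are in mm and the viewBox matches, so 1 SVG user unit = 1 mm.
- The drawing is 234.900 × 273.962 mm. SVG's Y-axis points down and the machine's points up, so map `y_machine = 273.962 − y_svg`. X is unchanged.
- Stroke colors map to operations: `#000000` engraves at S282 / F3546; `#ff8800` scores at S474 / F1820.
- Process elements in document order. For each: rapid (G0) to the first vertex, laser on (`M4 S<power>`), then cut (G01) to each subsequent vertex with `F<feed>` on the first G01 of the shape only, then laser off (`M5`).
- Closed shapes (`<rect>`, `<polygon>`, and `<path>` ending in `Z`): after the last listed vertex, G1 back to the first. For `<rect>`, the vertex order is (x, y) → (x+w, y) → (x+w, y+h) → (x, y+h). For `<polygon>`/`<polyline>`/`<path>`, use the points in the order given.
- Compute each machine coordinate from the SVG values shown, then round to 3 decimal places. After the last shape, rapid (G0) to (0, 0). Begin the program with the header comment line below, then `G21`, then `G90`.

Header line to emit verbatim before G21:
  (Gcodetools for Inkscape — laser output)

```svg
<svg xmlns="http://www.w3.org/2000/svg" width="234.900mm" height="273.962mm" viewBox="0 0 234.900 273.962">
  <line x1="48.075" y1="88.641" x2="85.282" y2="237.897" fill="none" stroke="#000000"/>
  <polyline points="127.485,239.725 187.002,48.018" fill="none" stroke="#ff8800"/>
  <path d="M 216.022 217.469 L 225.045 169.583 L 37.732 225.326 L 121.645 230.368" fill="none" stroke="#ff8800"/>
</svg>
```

(Gcodetools for Inkscape — laser output)
G21
G90
G0 X48.075 Y185.321
M4 S282
G01 X85.282 Y36.065 F3546
M5
G0 X127.485 Y34.237
M4 S474
G01 X187.002 Y225.944 F1820
M5
G0 X216.022 Y56.493
M4 S474
G01 X225.045 Y104.379 F1820
G01 X37.732 Y48.636
G01 X121.645 Y43.594
M5
G0 X0.000 Y0.000

Since the viewBox matches the mm dimensions, user units are millimetres directly. The only transform is the Y-flip y_m = 273.962 − y_svg.

Shape 1 is a line segment drawn with `<line>`. Its stroke #000000 means engrave at S282, F3546. After flipping Y the toolpath is (48.075,185.321) → (85.282,36.065).

Shape 2 is a line segment drawn with `<polyline>`. Its stroke #ff8800 means score at S474, F1820. After flipping Y the toolpath is (127.485,34.237) → (187.002,225.944).

Shape 3 is a open polyline drawn with `<path>`. Its stroke #ff8800 means score at S474, F1820. After flipping Y the toolpath is (216.022,56.493) → (225.045,104.379) → (37.732,48.636) → (121.645,43.594).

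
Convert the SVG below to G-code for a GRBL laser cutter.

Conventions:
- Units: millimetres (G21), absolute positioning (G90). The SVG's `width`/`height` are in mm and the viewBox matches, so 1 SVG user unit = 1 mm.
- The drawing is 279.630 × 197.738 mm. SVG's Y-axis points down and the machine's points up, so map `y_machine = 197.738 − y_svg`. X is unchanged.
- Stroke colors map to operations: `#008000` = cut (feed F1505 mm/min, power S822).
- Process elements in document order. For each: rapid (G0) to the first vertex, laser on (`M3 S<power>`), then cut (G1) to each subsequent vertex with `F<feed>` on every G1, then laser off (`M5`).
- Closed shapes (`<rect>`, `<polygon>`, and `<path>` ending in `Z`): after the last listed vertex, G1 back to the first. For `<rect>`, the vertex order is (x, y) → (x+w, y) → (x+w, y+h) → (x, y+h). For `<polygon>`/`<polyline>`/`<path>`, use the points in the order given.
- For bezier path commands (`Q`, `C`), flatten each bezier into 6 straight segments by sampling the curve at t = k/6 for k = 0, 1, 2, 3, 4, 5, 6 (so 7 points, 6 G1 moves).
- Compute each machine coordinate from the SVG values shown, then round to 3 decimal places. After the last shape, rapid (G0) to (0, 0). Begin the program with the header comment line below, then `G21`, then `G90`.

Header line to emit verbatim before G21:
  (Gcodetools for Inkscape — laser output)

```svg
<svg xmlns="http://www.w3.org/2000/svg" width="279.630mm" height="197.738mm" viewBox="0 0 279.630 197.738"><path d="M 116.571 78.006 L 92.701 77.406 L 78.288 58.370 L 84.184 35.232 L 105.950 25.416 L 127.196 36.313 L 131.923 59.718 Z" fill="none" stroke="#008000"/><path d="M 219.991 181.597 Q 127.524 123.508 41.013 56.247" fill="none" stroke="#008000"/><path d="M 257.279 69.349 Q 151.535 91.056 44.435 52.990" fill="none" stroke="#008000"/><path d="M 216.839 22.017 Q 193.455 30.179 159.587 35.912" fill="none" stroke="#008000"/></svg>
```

viewBox `0 0 279.630 197.738` with mm width/height → 1 unit = 1 mm. Flip: y_m = 197.738 − y_svg.

**Shape 1** — `<path>` regular polygon, stroke `#008000` → cut (S822, F1505). Machine vertices: (116.571,119.732) → (92.701,120.332) → (78.288,139.368) → (84.184,162.506) → (105.950,172.322) → (127.196,161.425) → (131.923,138.020) → (116.571,119.732). Closed: final G1 returns to the first vertex.

**Shape 2** — `<path>` quadratic bezier, stroke `#008000` → cut (S822, F1505). Control points (SVG): P0=(219.991,181.597), P1=(127.524,123.508), P2=(41.013,56.247); sampled at t=k/6. Machine vertices: (219.991,16.141) → (189.334,35.759) → (159.008,55.886) → (129.013,76.523) → (99.349,97.669) → (70.015,119.325) → (41.013,141.491). Open path.

**Shape 3** — `<path>` quadratic bezier, stroke `#008000` → cut (S822, F1505). Control points (SVG): P0=(257.279,69.349), P1=(151.535,91.056), P2=(44.435,52.990); sampled at t=k/6. Machine vertices: (257.279,128.389) → (221.993,122.814) → (186.632,120.559) → (151.196,121.625) → (115.684,126.012) → (80.097,133.720) → (44.435,144.748). Open path.

**Shape 4** — `<path>` quadratic bezier, stroke `#008000` → cut (S822, F1505). Control points (SVG): P0=(216.839,22.017), P1=(193.455,30.179), P2=(159.587,35.912); sampled at t=k/6. Machine vertices: (216.839,175.721) → (208.753,173.068) → (200.085,170.550) → (190.834,168.166) → (181.001,165.918) → (170.585,163.804) → (159.587,161.826). Open path.

(Gcodetools for Inkscape — laser output)
G21
G90
G0 X116.571 Y119.732
M3 S822
G1 X92.701 Y120.332 F1505
G1 X78.288 Y139.368 F1505
G1 X84.184 Y162.506 F1505
G1 X105.950 Y172.322 F1505
G1 X127.196 Y161.425 F1505
G1 X131.923 Y138.020 F1505
G1 X116.571 Y119.732 F1505
M5
G0 X219.991 Y16.141
M3 S822
G1 X189.334 Y35.759 F1505
G1 X159.008 Y55.886 F1505
G1 X129.013 Y76.523 F1505
G1 X99.349 Y97.669 F1505
G1 X70.015 Y119.325 F1505
G1 X41.013 Y141.491 F1505
M5
G0 X257.279 Y128.389
M3 S822
G1 X221.993 Y122.814 F1505
G1 X186.632 Y120.559 F1505
G1 X151.196 Y121.625 F1505
G1 X115.684 Y126.012 F1505
G1 X80.097 Y133.720 F1505
G1 X44.435 Y144.748 F1505
M5
G0 X216.839 Y175.721
M3 S822
G1 X208.753 Y173.068 F1505
G1 X200.085 Y170.550 F1505
G1 X190.834 Y168.166 F1505
G1 X181.001 Y165.918 F1505
G1 X170.585 Y163.804 F1505
G1 X159.587 Y161.826 F1505
M5
G0 X0.000 Y0.000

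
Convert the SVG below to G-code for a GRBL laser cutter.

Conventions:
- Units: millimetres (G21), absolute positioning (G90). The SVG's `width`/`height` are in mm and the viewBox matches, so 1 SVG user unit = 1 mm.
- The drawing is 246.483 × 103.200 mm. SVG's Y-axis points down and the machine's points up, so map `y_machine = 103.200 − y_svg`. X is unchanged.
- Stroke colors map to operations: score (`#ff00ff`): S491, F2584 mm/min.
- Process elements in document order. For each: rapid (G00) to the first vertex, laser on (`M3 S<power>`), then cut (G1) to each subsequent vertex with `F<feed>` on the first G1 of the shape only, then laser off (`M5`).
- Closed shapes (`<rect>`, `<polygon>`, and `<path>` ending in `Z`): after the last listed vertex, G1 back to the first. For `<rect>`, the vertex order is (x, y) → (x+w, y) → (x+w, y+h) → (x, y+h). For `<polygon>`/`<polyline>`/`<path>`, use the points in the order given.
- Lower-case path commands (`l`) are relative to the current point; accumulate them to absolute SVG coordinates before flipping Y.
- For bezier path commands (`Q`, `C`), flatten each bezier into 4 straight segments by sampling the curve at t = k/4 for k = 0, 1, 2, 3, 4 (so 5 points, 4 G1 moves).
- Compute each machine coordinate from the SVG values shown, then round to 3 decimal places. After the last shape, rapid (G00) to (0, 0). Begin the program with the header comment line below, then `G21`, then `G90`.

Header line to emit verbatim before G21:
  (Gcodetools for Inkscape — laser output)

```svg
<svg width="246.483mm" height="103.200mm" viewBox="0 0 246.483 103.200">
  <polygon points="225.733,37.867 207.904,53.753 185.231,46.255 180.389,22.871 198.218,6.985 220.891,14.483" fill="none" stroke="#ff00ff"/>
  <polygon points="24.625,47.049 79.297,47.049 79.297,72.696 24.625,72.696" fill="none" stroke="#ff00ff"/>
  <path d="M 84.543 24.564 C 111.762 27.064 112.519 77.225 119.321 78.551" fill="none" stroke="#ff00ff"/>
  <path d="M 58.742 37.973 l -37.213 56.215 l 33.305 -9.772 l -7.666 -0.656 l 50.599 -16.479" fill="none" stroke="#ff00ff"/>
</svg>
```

(Gcodetools for Inkscape — laser output)
G21
G90
G00 X225.733 Y65.333
M3 S491
G1 X207.904 Y49.447 F2584
G1 X185.231 Y56.945
G1 X180.389 Y80.329
G1 X198.218 Y96.215
G1 X220.891 Y88.717
G1 X225.733 Y65.333
M5
G00 X24.625 Y56.151
M3 S491
G1 X79.297 Y56.151 F2584
G1 X79.297 Y30.504
G1 X24.625 Y30.504
G1 X24.625 Y56.151
M5
G00 X84.543 Y78.636
M3 S491
G1 X100.504 Y69.332 F2584
G1 X109.588 Y51.202
G1 X114.845 Y33.292
G1 X119.321 Y24.649
M5
G00 X58.742 Y65.227
M3 S491
G1 X21.529 Y9.012 F2584
G1 X54.834 Y18.784
G1 X47.168 Y19.440
G1 X97.767 Y35.919
M5
G00 X0.000 Y0.000

1 u = 1 mm; y_m = 103.200 − y.

[1] `<polygon>` regular polygon, #ff00ff→score S491 F2584: (225.733,65.333) → (207.904,49.447) → (185.231,56.945) → (180.389,80.329) → (198.218,96.215) → (220.891,88.717) → (225.733,65.333) (closed)

[2] `<polygon>` rectangle, #ff00ff→score S491 F2584: (24.625,56.151) → (79.297,56.151) → (79.297,30.504) → (24.625,30.504) → (24.625,56.151) (closed)

[3] `<path>` cubic bezier, #ff00ff→score S491 F2584: (84.543,78.636) → (100.504,69.332) → (109.588,51.202) → (114.845,33.292) → (119.321,24.649)

[4] `<path>` open polyline, #ff00ff→score S491 F2584: (58.742,65.227) → (21.529,9.012) → (54.834,18.784) → (47.168,19.440) → (97.767,35.919)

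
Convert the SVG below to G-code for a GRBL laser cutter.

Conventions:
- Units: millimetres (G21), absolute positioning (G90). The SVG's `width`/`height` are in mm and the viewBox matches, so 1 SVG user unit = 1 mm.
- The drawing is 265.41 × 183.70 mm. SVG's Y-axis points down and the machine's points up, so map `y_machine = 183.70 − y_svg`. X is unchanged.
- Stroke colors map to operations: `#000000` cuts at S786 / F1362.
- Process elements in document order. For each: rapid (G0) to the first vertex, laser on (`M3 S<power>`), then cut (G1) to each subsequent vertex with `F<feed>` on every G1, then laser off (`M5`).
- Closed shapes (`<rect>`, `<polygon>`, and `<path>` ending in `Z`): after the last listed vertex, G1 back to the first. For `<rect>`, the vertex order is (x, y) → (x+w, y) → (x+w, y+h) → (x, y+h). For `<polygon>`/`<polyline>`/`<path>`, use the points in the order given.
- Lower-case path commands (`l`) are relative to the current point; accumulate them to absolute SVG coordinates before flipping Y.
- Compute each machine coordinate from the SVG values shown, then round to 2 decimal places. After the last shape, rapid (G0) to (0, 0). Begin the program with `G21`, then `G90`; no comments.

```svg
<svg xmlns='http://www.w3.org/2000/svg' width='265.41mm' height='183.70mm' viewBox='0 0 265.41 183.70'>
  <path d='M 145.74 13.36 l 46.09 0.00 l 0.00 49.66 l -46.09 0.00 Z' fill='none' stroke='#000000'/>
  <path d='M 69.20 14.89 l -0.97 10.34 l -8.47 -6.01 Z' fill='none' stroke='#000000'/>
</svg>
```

G21
G90
G0 X145.74 Y170.34
M3 S786
G1 X191.83 Y170.34 F1362
G1 X191.83 Y120.68 F1362
G1 X145.74 Y120.68 F1362
G1 X145.74 Y170.34 F1362
M5
G0 X69.20 Y168.81
M3 S786
G1 X68.23 Y158.47 F1362
G1 X59.76 Y164.48 F1362
G1 X69.20 Y168.81 F1362
M5
G0 X0.00 Y0.00

1 u = 1 mm; y_m = 183.70 − y.

[1] `<path>` rectangle, #000000→cut S786 F1362: (145.74,170.34) → (191.83,170.34) → (191.83,120.68) → (145.74,120.68) → (145.74,170.34) (closed)

[2] `<path>` regular polygon, #000000→cut S786 F1362: (69.20,168.81) → (68.23,158.47) → (59.76,164.48) → (69.20,168.81) (closed)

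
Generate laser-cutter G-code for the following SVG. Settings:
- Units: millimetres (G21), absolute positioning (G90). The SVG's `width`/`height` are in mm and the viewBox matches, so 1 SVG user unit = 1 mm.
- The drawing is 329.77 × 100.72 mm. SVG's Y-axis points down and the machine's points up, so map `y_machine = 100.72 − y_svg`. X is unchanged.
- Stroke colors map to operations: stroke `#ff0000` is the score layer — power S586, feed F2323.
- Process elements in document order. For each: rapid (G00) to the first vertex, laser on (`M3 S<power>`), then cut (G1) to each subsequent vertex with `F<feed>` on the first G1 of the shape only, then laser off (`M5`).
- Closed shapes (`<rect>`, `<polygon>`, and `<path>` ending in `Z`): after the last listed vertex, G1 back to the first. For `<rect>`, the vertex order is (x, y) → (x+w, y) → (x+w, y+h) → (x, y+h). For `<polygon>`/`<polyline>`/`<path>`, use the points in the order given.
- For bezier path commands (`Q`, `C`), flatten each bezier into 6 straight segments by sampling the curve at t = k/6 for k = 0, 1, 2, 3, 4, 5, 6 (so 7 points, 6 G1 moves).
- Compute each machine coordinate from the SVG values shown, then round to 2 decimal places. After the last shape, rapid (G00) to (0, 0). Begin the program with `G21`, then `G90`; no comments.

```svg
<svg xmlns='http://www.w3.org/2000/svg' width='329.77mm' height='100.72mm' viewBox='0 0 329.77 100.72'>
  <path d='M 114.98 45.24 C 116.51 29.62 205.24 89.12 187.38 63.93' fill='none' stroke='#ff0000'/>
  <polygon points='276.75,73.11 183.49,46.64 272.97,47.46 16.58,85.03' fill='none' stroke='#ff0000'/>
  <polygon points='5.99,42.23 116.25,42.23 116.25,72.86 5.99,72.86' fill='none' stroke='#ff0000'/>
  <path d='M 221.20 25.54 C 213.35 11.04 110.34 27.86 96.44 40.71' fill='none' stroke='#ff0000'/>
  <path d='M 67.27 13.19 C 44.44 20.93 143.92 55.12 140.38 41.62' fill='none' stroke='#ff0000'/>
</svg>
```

1 u = 1 mm; y_m = 100.72 − y.

[1] `<path>` cubic bezier, #ff0000→score S586 F2323: (114.98,55.48) → (122.11,57.77) → (138.40,51.98) → (158.45,42.55) → (176.89,33.91) → (188.32,30.51) → (187.38,36.79)

[2] `<polygon>` closed polygon, #ff0000→score S586 F2323: (276.75,27.61) → (183.49,54.08) → (272.97,53.26) → (16.58,15.69) → (276.75,27.61) (closed)

[3] `<polygon>` rectangle, #ff0000→score S586 F2323: (5.99,58.49) → (116.25,58.49) → (116.25,27.86) → (5.99,27.86) → (5.99,58.49) (closed)

[4] `<path>` cubic bezier, #ff0000→score S586 F2323: (221.20,75.18) → (210.20,79.98) → (188.45,80.55) → (161.09,77.85) → (133.22,72.88) → (109.96,66.60) → (96.44,60.01)

[5] `<path>` cubic bezier, #ff0000→score S586 F2323: (67.27,87.53) → (65.00,81.80) → (76.86,73.72) → (96.59,65.35) → (117.93,58.75) → (134.61,55.98) → (140.38,59.10)

G21
G90
G00 X114.98 Y55.48
M3 S586
G1 X122.11 Y57.77 F2323
G1 X138.40 Y51.98
G1 X158.45 Y42.55
G1 X176.89 Y33.91
G1 X188.32 Y30.51
G1 X187.38 Y36.79
M5
G00 X276.75 Y27.61
M3 S586
G1 X183.49 Y54.08 F2323
G1 X272.97 Y53.26
G1 X16.58 Y15.69
G1 X276.75 Y27.61
M5
G00 X5.99 Y58.49
M3 S586
G1 X116.25 Y58.49 F2323
G1 X116.25 Y27.86
G1 X5.99 Y27.86
G1 X5.99 Y58.49
M5
G00 X221.20 Y75.18
M3 S586
G1 X210.20 Y79.98 F2323
G1 X188.45 Y80.55
G1 X161.09 Y77.85
G1 X133.22 Y72.88
G1 X109.96 Y66.60
G1 X96.44 Y60.01
M5
G00 X67.27 Y87.53
M3 S586
G1 X65.00 Y81.80 F2323
G1 X76.86 Y73.72
G1 X96.59 Y65.35
G1 X117.93 Y58.75
G1 X134.61 Y55.98
G1 X140.38 Y59.10
M5
G00 X0.00 Y0.00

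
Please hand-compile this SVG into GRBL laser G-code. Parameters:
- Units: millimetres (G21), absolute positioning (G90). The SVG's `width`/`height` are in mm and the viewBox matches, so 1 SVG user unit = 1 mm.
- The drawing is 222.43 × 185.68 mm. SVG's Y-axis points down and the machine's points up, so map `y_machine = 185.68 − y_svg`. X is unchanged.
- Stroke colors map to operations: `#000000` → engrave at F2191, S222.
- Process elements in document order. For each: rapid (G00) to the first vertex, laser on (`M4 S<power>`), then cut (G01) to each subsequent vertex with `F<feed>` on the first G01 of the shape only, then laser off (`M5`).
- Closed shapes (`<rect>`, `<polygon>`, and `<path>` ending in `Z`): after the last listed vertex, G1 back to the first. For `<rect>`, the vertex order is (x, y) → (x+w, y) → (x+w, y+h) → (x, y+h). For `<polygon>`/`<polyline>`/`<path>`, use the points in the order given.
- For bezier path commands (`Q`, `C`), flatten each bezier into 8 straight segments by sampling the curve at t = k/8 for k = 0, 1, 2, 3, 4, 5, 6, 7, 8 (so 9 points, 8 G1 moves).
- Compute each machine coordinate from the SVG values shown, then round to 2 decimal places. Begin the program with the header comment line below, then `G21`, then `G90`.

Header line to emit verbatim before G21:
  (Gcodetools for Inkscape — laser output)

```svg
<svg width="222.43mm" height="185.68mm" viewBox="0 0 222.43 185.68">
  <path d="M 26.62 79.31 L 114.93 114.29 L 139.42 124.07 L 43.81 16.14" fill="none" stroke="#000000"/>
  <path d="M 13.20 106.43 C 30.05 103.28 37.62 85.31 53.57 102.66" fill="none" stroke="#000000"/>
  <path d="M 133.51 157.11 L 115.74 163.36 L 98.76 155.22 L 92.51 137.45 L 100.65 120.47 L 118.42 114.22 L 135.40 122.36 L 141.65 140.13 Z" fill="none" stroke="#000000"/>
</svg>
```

(Gcodetools for Inkscape — laser output)
G21
G90
G00 X26.62 Y106.37
M4 S222
G01 X114.93 Y71.39 F2191
G01 X139.42 Y61.61
G01 X43.81 Y169.54
M5
G00 X13.20 Y79.25
M4 S222
G01 X19.12 Y81.03 F2191
G01 X24.37 Y83.61
G01 X29.17 Y86.40
G01 X33.72 Y88.82
G01 X38.23 Y90.28
G01 X42.90 Y90.19
G01 X47.95 Y87.97
G01 X53.57 Y83.02
M5
G00 X133.51 Y28.57
M4 S222
G01 X115.74 Y22.32 F2191
G01 X98.76 Y30.46
G01 X92.51 Y48.23
G01 X100.65 Y65.21
G01 X118.42 Y71.46
G01 X135.40 Y63.32
G01 X141.65 Y45.55
G01 X133.51 Y28.57
M5

Since the viewBox matches the mm dimensions, user units are millimetres directly. The only transform is the Y-flip y_m = 185.68 − y_svg.

Shape 1 is a open polyline drawn with `<path>`. Its stroke #000000 means engrave at S222, F2191. After flipping Y the toolpath is (26.62,106.37) → (114.93,71.39) → (139.42,61.61) → (43.81,169.54).

Shape 2 is a cubic bezier drawn with `<path>`. Its stroke #000000 means engrave at S222, F2191. After flipping Y the toolpath is (13.20,79.25) → (19.12,81.03) → (24.37,83.61) → (29.17,86.40) → (33.72,88.82) → (38.23,90.28) → (42.90,90.19) → (47.95,87.97) → (53.57,83.02).

Shape 3 is a regular polygon drawn with `<path>`. Its stroke #000000 means engrave at S222, F2191. After flipping Y the toolpath is (133.51,28.57) → (115.74,22.32) → (98.76,30.46) → (92.51,48.23) → (100.65,65.21) → (118.42,71.46) → (135.40,63.32) → (141.65,45.55) → (133.51,28.57), returning to the start.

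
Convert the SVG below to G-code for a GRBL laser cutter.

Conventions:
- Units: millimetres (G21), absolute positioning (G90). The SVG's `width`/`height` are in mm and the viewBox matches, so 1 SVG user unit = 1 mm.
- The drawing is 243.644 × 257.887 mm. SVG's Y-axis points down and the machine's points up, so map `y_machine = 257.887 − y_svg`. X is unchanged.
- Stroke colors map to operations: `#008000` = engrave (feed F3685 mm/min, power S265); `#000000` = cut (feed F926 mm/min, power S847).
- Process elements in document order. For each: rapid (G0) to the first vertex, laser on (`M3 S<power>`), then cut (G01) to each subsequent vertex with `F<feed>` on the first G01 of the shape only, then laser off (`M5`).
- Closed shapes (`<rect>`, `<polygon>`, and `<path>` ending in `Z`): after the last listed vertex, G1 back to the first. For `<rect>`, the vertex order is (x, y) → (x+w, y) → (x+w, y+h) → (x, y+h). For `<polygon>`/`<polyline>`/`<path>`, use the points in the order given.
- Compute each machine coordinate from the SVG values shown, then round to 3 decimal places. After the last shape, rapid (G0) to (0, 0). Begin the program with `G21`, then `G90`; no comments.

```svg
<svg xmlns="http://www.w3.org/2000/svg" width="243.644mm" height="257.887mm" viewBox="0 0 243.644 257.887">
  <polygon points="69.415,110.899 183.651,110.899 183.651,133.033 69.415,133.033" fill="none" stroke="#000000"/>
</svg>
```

G21
G90
G0 X69.415 Y146.988
M3 S847
G01 X183.651 Y146.988 F926
G01 X183.651 Y124.854
G01 X69.415 Y124.854
G01 X69.415 Y146.988
M5
G0 X0.000 Y0.000

viewBox `0 0 243.644 257.887` with mm width/height → 1 unit = 1 mm. Flip: y_m = 257.887 − y_svg.

**Shape 1** — `<polygon>` rectangle, stroke `#000000` → cut (S847, F926). Machine vertices: (69.415,146.988) → (183.651,146.988) → (183.651,124.854) → (69.415,124.854) → (69.415,146.988). Closed: final G1 returns to the first vertex.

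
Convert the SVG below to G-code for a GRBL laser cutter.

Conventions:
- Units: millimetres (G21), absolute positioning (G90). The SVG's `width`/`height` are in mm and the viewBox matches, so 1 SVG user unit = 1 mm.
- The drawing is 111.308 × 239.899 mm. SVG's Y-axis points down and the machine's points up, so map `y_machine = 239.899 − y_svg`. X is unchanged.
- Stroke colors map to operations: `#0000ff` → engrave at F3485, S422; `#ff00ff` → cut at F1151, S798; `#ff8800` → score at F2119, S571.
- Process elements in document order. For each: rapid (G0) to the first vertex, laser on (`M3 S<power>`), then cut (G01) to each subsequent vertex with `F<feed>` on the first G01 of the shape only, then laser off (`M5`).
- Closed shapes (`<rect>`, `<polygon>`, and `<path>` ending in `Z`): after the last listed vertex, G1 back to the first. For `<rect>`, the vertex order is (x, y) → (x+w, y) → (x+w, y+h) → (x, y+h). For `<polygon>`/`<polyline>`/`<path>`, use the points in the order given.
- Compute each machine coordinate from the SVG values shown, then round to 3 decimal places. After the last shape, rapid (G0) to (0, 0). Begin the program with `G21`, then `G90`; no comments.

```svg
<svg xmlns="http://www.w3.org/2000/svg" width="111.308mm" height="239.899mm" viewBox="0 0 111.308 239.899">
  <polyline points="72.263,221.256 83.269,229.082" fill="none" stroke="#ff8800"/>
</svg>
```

G21
G90
G0 X72.263 Y18.643
M3 S571
G01 X83.269 Y10.817 F2119
M5
G0 X0.000 Y0.000

1 u = 1 mm; y_m = 239.899 − y.

[1] `<polyline>` line segment, #ff8800→score S571 F2119: (72.263,18.643) → (83.269,10.817)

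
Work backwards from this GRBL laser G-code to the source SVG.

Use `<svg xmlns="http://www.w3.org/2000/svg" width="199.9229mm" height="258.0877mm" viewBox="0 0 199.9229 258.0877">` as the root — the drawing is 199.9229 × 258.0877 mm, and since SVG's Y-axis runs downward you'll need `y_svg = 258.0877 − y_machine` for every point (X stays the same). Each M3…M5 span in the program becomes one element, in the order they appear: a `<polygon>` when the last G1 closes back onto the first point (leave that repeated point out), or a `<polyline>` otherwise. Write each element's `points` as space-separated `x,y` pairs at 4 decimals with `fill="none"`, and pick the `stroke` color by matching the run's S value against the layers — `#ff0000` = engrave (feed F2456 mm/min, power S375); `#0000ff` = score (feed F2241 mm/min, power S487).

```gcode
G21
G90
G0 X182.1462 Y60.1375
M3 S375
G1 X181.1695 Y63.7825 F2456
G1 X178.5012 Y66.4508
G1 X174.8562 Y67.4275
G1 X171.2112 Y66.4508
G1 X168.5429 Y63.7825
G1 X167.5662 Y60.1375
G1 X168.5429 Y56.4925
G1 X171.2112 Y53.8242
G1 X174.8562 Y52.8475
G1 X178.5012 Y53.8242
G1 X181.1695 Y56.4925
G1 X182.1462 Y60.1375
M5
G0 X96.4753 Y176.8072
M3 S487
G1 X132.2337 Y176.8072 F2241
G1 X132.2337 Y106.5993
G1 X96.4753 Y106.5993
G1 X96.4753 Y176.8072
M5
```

<svg xmlns="http://www.w3.org/2000/svg" width="199.9229mm" height="258.0877mm" viewBox="0 0 199.9229 258.0877">
  <polygon points="182.1462,197.9502 181.1695,194.3052 178.5012,191.6369 174.8562,190.6602 171.2112,191.6369 168.5429,194.3052 167.5662,197.9502 168.5429,201.5952 171.2112,204.2635 174.8562,205.2402 178.5012,204.2635 181.1695,201.5952" fill="none" stroke="#ff0000"/>
  <polygon points="96.4753,81.2805 132.2337,81.2805 132.2337,151.4884 96.4753,151.4884" fill="none" stroke="#0000ff"/>
</svg>

Each laser-on run becomes one SVG element. Flip Y back into SVG space with y_svg = 258.0877 − y_machine.

Run 1: power S375 maps to stroke `#ff0000` (engrave). The run returns to its start, so emit a `<polygon>` with points (Y-flipped): 182.1462,197.9502 181.1695,194.3052 178.5012,191.6369 174.8562,190.6602 171.2112,191.6369 168.5429,194.3052 167.5662,197.9502 168.5429,201.5952 171.2112,204.2635 174.8562,205.2402 178.5012,204.2635 181.1695,201.5952.

Run 2: the run's S487 means `#0000ff` (score). The run returns to its start, so emit a `<polygon>` with points (Y-flipped): 96.4753,81.2805 132.2337,81.2805 132.2337,151.4884 96.4753,151.4884.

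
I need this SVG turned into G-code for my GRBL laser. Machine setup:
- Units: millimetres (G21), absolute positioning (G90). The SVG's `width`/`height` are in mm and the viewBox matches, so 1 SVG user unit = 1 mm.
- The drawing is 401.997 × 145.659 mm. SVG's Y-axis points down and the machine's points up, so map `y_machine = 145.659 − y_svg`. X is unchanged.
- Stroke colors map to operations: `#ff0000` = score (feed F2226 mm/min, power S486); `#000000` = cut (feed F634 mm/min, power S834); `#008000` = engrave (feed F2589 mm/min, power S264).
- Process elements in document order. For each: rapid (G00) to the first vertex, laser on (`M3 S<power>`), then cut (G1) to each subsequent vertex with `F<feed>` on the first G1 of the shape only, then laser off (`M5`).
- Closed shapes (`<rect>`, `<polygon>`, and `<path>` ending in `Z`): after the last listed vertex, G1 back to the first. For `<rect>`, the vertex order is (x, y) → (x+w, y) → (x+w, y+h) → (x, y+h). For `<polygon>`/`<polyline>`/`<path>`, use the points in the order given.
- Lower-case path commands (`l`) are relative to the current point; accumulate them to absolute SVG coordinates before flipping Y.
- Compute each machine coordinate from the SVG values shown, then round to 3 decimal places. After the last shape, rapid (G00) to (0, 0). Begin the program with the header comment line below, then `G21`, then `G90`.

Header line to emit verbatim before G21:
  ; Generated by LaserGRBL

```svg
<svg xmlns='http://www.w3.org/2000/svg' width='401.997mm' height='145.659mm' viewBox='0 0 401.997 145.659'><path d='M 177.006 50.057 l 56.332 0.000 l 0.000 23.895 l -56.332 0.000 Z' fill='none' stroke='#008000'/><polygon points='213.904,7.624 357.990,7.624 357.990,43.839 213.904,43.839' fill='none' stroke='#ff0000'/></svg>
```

; Generated by LaserGRBL
G21
G90
G00 X177.006 Y95.602
M3 S264
G1 X233.338 Y95.602 F2589
G1 X233.338 Y71.707
G1 X177.006 Y71.707
G1 X177.006 Y95.602
M5
G00 X213.904 Y138.035
M3 S486
G1 X357.990 Y138.035 F2226
G1 X357.990 Y101.820
G1 X213.904 Y101.820
G1 X213.904 Y138.035
M5
G00 X0.000 Y0.000

1 u = 1 mm; y_m = 145.659 − y.

[1] `<path>` rectangle, #008000→engrave S264 F2589: (177.006,95.602) → (233.338,95.602) → (233.338,71.707) → (177.006,71.707) → (177.006,95.602) (closed)

[2] `<polygon>` rectangle, #ff0000→score S486 F2226: (213.904,138.035) → (357.990,138.035) → (357.990,101.820) → (213.904,101.820) → (213.904,138.035) (closed)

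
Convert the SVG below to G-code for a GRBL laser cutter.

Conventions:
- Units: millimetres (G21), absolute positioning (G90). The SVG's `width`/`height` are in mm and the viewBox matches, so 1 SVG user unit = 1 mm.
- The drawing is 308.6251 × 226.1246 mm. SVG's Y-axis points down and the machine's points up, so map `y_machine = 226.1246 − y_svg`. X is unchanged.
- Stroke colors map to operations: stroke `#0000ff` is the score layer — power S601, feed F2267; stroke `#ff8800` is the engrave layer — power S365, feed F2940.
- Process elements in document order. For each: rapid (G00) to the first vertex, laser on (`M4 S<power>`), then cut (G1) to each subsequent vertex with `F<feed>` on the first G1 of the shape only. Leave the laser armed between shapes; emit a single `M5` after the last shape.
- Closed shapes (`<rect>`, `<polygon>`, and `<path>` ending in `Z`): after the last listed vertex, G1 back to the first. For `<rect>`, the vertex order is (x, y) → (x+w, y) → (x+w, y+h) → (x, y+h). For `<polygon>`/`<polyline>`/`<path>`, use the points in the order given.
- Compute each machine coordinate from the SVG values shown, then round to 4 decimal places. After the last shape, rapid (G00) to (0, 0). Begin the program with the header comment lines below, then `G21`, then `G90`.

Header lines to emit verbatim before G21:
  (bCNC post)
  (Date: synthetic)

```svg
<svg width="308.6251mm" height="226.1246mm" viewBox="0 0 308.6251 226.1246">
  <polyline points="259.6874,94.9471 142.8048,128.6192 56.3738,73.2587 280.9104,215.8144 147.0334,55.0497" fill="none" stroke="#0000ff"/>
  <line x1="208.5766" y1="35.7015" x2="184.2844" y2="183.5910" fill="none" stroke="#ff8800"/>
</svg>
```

(bCNC post)
(Date: synthetic)
G21
G90
G00 X259.6874 Y131.1775
M4 S601
G1 X142.8048 Y97.5054 F2267
G1 X56.3738 Y152.8659
G1 X280.9104 Y10.3102
G1 X147.0334 Y171.0749
G00 X208.5766 Y190.4231
M4 S365
G1 X184.2844 Y42.5336 F2940
M5
G00 X0.0000 Y0.0000

Since the viewBox matches the mm dimensions, user units are millimetres directly. The only transform is the Y-flip y_m = 226.1246 − y_svg.

Shape 1 is a open polyline drawn with `<polyline>`. Its stroke #0000ff means score at S601, F2267. After flipping Y the toolpath is (259.6874,131.1775) → (142.8048,97.5054) → (56.3738,152.8659) → (280.9104,10.3102) → (147.0334,171.0749).

Shape 2 is a line segment drawn with `<line>`. Its stroke #ff8800 means engrave at S365, F2940. After flipping Y the toolpath is (208.5766,190.4231) → (184.2844,42.5336).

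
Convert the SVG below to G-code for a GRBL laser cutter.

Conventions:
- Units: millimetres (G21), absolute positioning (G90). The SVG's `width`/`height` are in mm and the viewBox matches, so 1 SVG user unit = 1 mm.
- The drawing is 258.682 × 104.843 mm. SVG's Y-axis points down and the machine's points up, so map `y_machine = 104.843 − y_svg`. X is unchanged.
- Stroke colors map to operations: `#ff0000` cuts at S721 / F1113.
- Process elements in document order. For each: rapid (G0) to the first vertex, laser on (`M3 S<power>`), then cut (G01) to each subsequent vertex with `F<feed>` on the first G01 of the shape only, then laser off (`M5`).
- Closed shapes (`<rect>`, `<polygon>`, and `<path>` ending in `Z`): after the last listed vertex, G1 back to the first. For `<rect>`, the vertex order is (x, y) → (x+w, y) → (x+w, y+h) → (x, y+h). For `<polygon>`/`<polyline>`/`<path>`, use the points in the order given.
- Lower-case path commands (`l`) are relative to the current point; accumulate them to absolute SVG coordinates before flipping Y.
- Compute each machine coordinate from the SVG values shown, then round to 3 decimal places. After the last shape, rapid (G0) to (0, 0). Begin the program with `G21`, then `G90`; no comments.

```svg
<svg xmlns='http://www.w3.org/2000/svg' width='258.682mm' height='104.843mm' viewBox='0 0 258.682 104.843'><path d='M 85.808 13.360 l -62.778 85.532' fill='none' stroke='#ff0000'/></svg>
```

G21
G90
G0 X85.808 Y91.483
M3 S721
G01 X23.030 Y5.951 F1113
M5
G0 X0.000 Y0.000

Since the viewBox matches the mm dimensions, user units are millimetres directly. The only transform is the Y-flip y_m = 104.843 − y_svg.

Shape 1 is a line segment drawn with `<path>`. Its stroke #ff0000 means cut at S721, F1113. After flipping Y the toolpath is (85.808,91.483) → (23.030,5.951).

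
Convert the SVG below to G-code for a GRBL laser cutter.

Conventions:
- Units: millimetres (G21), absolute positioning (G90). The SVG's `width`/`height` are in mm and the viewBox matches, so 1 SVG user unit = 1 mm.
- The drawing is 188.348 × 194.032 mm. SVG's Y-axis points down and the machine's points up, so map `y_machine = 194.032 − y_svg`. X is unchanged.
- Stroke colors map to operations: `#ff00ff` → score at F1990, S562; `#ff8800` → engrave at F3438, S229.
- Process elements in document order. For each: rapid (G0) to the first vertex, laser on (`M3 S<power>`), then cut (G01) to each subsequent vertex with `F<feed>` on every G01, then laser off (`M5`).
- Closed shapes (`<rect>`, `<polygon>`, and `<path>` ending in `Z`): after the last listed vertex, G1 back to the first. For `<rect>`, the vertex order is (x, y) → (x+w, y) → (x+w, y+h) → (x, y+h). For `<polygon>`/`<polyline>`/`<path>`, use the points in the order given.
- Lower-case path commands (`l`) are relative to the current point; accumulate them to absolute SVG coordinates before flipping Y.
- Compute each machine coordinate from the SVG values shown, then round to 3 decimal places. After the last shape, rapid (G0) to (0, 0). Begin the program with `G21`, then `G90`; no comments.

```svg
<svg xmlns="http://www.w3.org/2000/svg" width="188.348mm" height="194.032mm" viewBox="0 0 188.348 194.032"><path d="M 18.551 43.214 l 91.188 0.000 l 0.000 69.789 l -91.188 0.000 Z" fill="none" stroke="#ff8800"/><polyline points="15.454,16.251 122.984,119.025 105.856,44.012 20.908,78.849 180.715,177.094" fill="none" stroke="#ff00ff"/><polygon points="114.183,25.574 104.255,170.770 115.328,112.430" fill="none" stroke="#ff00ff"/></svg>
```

Since the viewBox matches the mm dimensions, user units are millimetres directly. The only transform is the Y-flip y_m = 194.032 − y_svg.

Shape 1 is a rectangle drawn with `<path>`. Its stroke #ff8800 means engrave at S229, F3438. After flipping Y the toolpath is (18.551,150.818) → (109.739,150.818) → (109.739,81.029) → (18.551,81.029) → (18.551,150.818), returning to the start.

Shape 2 is a open polyline drawn with `<polyline>`. Its stroke #ff00ff means score at S562, F1990. After flipping Y the toolpath is (15.454,177.781) → (122.984,75.007) → (105.856,150.020) → (20.908,115.183) → (180.715,16.938).

Shape 3 is a closed polygon drawn with `<polygon>`. Its stroke #ff00ff means score at S562, F1990. After flipping Y the toolpath is (114.183,168.458) → (104.255,23.262) → (115.328,81.602) → (114.183,168.458), returning to the start.

G21
G90
G0 X18.551 Y150.818
M3 S229
G01 X109.739 Y150.818 F3438
G01 X109.739 Y81.029 F3438
G01 X18.551 Y81.029 F3438
G01 X18.551 Y150.818 F3438
M5
G0 X15.454 Y177.781
M3 S562
G01 X122.984 Y75.007 F1990
G01 X105.856 Y150.020 F1990
G01 X20.908 Y115.183 F1990
G01 X180.715 Y16.938 F1990
M5
G0 X114.183 Y168.458
M3 S562
G01 X104.255 Y23.262 F1990
G01 X115.328 Y81.602 F1990
G01 X114.183 Y168.458 F1990
M5
G0 X0.000 Y0.000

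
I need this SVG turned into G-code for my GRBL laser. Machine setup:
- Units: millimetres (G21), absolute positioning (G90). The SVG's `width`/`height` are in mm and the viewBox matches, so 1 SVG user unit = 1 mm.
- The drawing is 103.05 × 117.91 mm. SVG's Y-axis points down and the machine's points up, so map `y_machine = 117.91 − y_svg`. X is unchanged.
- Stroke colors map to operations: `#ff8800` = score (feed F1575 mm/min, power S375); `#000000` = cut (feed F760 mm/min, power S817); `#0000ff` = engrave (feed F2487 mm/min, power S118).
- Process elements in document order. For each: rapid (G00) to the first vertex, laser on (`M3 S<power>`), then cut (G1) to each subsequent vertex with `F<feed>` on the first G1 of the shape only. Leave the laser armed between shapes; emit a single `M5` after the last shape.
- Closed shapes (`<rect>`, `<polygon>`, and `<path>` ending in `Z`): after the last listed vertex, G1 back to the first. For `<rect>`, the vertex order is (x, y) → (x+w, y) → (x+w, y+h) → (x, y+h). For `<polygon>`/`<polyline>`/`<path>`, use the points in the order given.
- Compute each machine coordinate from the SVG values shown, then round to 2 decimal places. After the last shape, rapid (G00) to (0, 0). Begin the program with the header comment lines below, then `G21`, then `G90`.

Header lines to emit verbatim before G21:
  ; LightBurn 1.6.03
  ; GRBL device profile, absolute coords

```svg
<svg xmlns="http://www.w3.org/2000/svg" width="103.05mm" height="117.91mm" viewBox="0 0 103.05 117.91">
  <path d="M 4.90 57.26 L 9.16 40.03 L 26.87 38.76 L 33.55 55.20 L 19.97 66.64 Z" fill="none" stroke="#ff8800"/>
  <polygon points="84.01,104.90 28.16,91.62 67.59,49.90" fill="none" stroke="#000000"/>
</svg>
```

; LightBurn 1.6.03
; GRBL device profile, absolute coords
G21
G90
G00 X4.90 Y60.65
M3 S375
G1 X9.16 Y77.88 F1575
G1 X26.87 Y79.15
G1 X33.55 Y62.71
G1 X19.97 Y51.27
G1 X4.90 Y60.65
G00 X84.01 Y13.01
M3 S817
G1 X28.16 Y26.29 F760
G1 X67.59 Y68.01
G1 X84.01 Y13.01
M5
G00 X0.00 Y0.00

1 u = 1 mm; y_m = 117.91 − y.

[1] `<path>` regular polygon, #ff8800→score S375 F1575: (4.90,60.65) → (9.16,77.88) → (26.87,79.15) → (33.55,62.71) → (19.97,51.27) → (4.90,60.65) (closed)

[2] `<polygon>` regular polygon, #000000→cut S817 F760: (84.01,13.01) → (28.16,26.29) → (67.59,68.01) → (84.01,13.01) (closed)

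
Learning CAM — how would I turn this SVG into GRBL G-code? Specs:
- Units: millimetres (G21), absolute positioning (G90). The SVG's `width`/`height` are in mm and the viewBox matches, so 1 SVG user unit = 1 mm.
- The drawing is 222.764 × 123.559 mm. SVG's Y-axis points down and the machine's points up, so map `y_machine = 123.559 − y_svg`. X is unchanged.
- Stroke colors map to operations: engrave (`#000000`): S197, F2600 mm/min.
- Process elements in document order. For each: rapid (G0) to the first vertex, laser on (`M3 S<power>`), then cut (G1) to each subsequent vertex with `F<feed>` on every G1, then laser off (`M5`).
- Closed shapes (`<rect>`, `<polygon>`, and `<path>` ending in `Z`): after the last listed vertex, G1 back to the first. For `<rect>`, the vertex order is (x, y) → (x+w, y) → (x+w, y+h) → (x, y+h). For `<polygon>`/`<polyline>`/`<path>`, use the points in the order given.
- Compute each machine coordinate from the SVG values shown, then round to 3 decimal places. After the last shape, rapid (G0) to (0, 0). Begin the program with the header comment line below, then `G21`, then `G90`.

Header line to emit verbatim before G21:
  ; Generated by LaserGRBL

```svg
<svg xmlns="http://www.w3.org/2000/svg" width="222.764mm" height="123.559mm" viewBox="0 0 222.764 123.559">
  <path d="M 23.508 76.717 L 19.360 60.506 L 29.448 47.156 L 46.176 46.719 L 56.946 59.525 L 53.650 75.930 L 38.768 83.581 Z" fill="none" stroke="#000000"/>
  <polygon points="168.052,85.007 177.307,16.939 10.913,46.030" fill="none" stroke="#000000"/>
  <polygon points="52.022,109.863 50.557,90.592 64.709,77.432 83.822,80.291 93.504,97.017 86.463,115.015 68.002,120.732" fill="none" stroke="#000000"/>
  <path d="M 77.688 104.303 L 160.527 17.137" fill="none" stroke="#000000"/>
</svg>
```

; Generated by LaserGRBL
G21
G90
G0 X23.508 Y46.842
M3 S197
G1 X19.360 Y63.053 F2600
G1 X29.448 Y76.403 F2600
G1 X46.176 Y76.840 F2600
G1 X56.946 Y64.034 F2600
G1 X53.650 Y47.629 F2600
G1 X38.768 Y39.978 F2600
G1 X23.508 Y46.842 F2600
M5
G0 X168.052 Y38.552
M3 S197
G1 X177.307 Y106.620 F2600
G1 X10.913 Y77.529 F2600
G1 X168.052 Y38.552 F2600
M5
G0 X52.022 Y13.696
M3 S197
G1 X50.557 Y32.967 F2600
G1 X64.709 Y46.127 F2600
G1 X83.822 Y43.268 F2600
G1 X93.504 Y26.542 F2600
G1 X86.463 Y8.544 F2600
G1 X68.002 Y2.827 F2600
G1 X52.022 Y13.696 F2600
M5
G0 X77.688 Y19.256
M3 S197
G1 X160.527 Y106.422 F2600
M5
G0 X0.000 Y0.000

1 u = 1 mm; y_m = 123.559 − y.

[1] `<path>` regular polygon, #000000→engrave S197 F2600: (23.508,46.842) → (19.360,63.053) → (29.448,76.403) → (46.176,76.840) → (56.946,64.034) → (53.650,47.629) → (38.768,39.978) → (23.508,46.842) (closed)

[2] `<polygon>` closed polygon, #000000→engrave S197 F2600: (168.052,38.552) → (177.307,106.620) → (10.913,77.529) → (168.052,38.552) (closed)

[3] `<polygon>` regular polygon, #000000→engrave S197 F2600: (52.022,13.696) → (50.557,32.967) → (64.709,46.127) → (83.822,43.268) → (93.504,26.542) → (86.463,8.544) → (68.002,2.827) → (52.022,13.696) (closed)

[4] `<path>` line segment, #000000→engrave S197 F2600: (77.688,19.256) → (160.527,106.422)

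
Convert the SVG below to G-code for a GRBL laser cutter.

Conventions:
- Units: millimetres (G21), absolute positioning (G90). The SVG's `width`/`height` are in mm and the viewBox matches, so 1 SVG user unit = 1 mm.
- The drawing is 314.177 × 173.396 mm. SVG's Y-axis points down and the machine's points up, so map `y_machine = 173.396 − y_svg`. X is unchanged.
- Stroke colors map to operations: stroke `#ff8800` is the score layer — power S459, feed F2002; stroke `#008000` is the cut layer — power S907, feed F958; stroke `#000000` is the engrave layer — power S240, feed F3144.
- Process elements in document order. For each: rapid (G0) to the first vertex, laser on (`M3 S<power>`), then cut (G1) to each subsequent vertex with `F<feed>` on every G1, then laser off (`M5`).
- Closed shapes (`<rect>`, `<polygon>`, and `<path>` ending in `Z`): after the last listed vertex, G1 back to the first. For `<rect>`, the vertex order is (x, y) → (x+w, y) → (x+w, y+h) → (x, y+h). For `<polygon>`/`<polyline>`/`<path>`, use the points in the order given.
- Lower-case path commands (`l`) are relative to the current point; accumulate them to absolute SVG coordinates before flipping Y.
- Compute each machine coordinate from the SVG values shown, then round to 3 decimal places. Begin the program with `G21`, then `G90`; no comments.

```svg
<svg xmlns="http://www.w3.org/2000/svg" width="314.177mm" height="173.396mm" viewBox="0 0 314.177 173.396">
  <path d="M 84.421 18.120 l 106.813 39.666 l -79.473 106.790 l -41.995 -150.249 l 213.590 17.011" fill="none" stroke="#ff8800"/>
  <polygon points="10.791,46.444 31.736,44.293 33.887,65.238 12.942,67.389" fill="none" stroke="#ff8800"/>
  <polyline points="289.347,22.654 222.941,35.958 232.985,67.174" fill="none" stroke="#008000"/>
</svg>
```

G21
G90
G0 X84.421 Y155.276
M3 S459
G1 X191.234 Y115.610 F2002
G1 X111.761 Y8.820 F2002
G1 X69.766 Y159.069 F2002
G1 X283.356 Y142.058 F2002
M5
G0 X10.791 Y126.952
M3 S459
G1 X31.736 Y129.103 F2002
G1 X33.887 Y108.158 F2002
G1 X12.942 Y106.007 F2002
G1 X10.791 Y126.952 F2002
M5
G0 X289.347 Y150.742
M3 S907
G1 X222.941 Y137.438 F958
G1 X232.985 Y106.222 F958
M5

viewBox `0 0 314.177 173.396` with mm width/height → 1 unit = 1 mm. Flip: y_m = 173.396 − y_svg.

**Shape 1** — `<path>` open polyline, stroke `#ff8800` → score (S459, F2002). Machine vertices: (84.421,155.276) → (191.234,115.610) → (111.761,8.820) → (69.766,159.069) → (283.356,142.058). Open path.

**Shape 2** — `<polygon>` regular polygon, stroke `#ff8800` → score (S459, F2002). Machine vertices: (10.791,126.952) → (31.736,129.103) → (33.887,108.158) → (12.942,106.007) → (10.791,126.952). Closed: final G1 returns to the first vertex.

**Shape 3** — `<polyline>` open polyline, stroke `#008000` → cut (S907, F958). Machine vertices: (289.347,150.742) → (222.941,137.438) → (232.985,106.222). Open path.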